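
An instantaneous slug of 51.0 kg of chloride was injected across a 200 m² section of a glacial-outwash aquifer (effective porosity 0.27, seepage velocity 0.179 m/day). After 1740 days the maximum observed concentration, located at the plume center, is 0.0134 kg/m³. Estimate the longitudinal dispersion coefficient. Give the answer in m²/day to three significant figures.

At the plume center C_max = M/(n_e·A·√(4πDt)), so D = M²/(4πt·(n_e·A·C_max)²).
n_e·A·C_max = 0.27 × 200 × 0.0134 = 0.7236 kg/m.
D = 51.0²/(4π × 1740 × 0.7236²) = 0.227 m²/day.

0.227 m²/day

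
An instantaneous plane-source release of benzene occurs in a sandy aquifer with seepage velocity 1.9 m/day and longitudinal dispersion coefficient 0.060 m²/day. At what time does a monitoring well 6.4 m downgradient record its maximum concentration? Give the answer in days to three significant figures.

3.35 days

For the 1D instantaneous-source solution, setting ∂C/∂t = 0 at fixed x gives v²t² + 2Dt − x² = 0, so t = (√(D² + v²x²) − D)/v².
√(D² + v²x²) = √(0.060² + 1.9² × 6.4²) = 12.16; v² = 3.61.
t = (12.16 − 0.060)/3.61 = 3.35 days (vs. the pure-advection estimate x/v = 3.37 d).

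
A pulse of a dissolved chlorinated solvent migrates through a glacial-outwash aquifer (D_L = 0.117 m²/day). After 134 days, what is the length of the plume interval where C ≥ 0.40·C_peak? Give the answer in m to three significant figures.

The plume is Gaussian with σ = √(2Dt) = √(2 × 0.117 × 134) = 5.600 m.
C/C_peak = exp(−Δx²/(2σ²)) = 0.40 ⇒ Δx = σ·√(−2 ln 0.40) = 5.600 × 1.354 = 7.582 m.
Width = 2Δx = 15.2 m.

15.2 m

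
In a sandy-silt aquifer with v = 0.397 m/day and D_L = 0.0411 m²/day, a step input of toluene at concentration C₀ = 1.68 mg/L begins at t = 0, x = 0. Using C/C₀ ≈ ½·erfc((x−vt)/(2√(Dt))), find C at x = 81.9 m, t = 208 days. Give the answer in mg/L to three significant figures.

0.949 mg/L

For a continuous step input, C/C₀ ≈ ½·erfc((x−vt)/(2√(Dt))).
vt = 0.397 × 208 = 82.576 m and 2√(Dt) = 2√(0.0411 × 208) = 5.848 m.
Argument (x−vt)/(2√(Dt)) = (81.9 − 82.576)/5.848 = -0.1156; ½·erfc(-0.1156) = 0.5649.
C = 1.68 × 0.5649 = 0.949 mg/L.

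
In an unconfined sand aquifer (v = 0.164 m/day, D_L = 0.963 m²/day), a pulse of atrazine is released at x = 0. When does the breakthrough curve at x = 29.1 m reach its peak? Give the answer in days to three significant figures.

145 days

For the 1D instantaneous-source solution, setting ∂C/∂t = 0 at fixed x gives v²t² + 2Dt − x² = 0, so t = (√(D² + v²x²) − D)/v².
√(D² + v²x²) = √(0.963² + 0.164² × 29.1²) = 4.869; v² = 0.026896.
t = (4.869 − 0.963)/0.026896 = 145 days (vs. the pure-advection estimate x/v = 177 d).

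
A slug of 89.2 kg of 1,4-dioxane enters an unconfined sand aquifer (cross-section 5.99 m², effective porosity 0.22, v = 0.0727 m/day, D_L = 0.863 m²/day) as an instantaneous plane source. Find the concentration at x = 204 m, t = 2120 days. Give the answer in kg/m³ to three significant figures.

For an instantaneous plane source, C(x,t) = M/(n_e·A·√(4πDt)) · exp(−(x−vt)²/(4Dt)), with n_e·A the pore (flow) area.
Plume center vt = 0.0727 × 2120 = 154.124 m, so the well at 204 m is 49.876 m downgradient of the peak.
√(4πDt) = 151.6 m, giving peak height M/(n_e·A·√(4πDt)) = 89.2/(0.22 × 5.99 × 151.6) = 0.4465 kg/m³.
(x−vt)²/(4Dt) = (49.876)²/(4 × 0.863 × 2120) = 0.3399; exp(−0.3399) = 0.7118.
C = 0.4465 × 0.7118 = 0.318 kg/m³.

0.318 kg/m³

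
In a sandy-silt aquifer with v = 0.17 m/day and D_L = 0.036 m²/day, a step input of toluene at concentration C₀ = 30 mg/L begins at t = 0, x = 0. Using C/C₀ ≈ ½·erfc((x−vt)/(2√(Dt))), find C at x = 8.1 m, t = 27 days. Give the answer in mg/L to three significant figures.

0.177 mg/L

For a continuous step input, C/C₀ ≈ ½·erfc((x−vt)/(2√(Dt))).
vt = 0.17 × 27 = 4.59 m and 2√(Dt) = 2√(0.036 × 27) = 1.972 m.
Argument (x−vt)/(2√(Dt)) = (8.1 − 4.59)/1.972 = 1.780; ½·erfc(1.780) = 0.005913.
C = 30 × 0.005913 = 0.177 mg/L.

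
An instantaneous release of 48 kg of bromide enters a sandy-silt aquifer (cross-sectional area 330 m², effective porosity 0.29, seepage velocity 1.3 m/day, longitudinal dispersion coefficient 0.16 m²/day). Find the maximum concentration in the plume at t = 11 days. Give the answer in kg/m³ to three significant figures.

0.107 kg/m³

The peak of an instantaneous 1D plume sits at x = vt; there the Gaussian factor is 1 and C_max = M/(n_e·A·√(4πDt)), where n_e·A is the pore area the mass is dissolved in.
√(4πDt) = √(4π × 0.16 × 11) = 4.703 m, so C_max = 48/(0.29 × 330 × 4.703) = 0.107 kg/m³.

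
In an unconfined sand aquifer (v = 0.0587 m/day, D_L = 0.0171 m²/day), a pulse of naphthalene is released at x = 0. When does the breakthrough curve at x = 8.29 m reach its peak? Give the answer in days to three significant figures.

136 days

For the 1D instantaneous-source solution, setting ∂C/∂t = 0 at fixed x gives v²t² + 2Dt − x² = 0, so t = (√(D² + v²x²) − D)/v².
√(D² + v²x²) = √(0.0171² + 0.0587² × 8.29²) = 0.4869; v² = 0.00344569.
t = (0.4869 − 0.0171)/0.00344569 = 136 days (vs. the pure-advection estimate x/v = 141 d).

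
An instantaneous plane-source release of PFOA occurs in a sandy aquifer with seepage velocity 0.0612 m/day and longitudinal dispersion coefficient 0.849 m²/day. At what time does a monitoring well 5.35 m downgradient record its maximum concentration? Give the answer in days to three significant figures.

For the 1D instantaneous-source solution, setting ∂C/∂t = 0 at fixed x gives v²t² + 2Dt − x² = 0, so t = (√(D² + v²x²) − D)/v².
√(D² + v²x²) = √(0.849² + 0.0612² × 5.35²) = 0.9099; v² = 0.00374544.
t = (0.9099 − 0.849)/0.00374544 = 16.3 days (vs. the pure-advection estimate x/v = 87.4 d).

16.3 days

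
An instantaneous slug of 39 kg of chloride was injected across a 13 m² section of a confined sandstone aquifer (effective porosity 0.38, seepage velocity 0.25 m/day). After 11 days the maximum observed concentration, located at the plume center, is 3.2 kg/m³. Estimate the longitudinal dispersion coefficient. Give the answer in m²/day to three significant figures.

0.0440 m²/day

At the plume center C_max = M/(n_e·A·√(4πDt)), so D = M²/(4πt·(n_e·A·C_max)²).
n_e·A·C_max = 0.38 × 13 × 3.2 = 15.81 kg/m.
D = 39²/(4π × 11 × 15.81²) = 0.0440 m²/day.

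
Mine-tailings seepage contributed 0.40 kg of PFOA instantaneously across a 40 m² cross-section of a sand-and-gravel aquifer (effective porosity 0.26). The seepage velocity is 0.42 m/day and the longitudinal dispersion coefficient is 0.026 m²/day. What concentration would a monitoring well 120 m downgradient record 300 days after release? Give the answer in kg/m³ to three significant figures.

0.00123 kg/m³

For an instantaneous plane source, C(x,t) = M/(n_e·A·√(4πDt)) · exp(−(x−vt)²/(4Dt)), with n_e·A the pore (flow) area.
Plume center vt = 0.42 × 300 = 126 m, so the well at 120 m is 6 m upgradient of the peak.
√(4πDt) = 9.900 m, giving peak height M/(n_e·A·√(4πDt)) = 0.40/(0.26 × 40 × 9.900) = 0.003885 kg/m³.
(x−vt)²/(4Dt) = (-6)²/(4 × 0.026 × 300) = 1.154; exp(−1.154) = 0.3154.
C = 0.003885 × 0.3154 = 0.00123 kg/m³.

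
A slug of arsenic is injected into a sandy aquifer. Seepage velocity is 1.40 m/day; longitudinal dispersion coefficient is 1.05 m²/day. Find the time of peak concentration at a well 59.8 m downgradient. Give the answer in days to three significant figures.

For the 1D instantaneous-source solution, setting ∂C/∂t = 0 at fixed x gives v²t² + 2Dt − x² = 0, so t = (√(D² + v²x²) − D)/v².
√(D² + v²x²) = √(1.05² + 1.40² × 59.8²) = 83.73; v² = 1.96.
t = (83.73 − 1.05)/1.96 = 42.2 days (vs. the pure-advection estimate x/v = 42.7 d).

42.2 days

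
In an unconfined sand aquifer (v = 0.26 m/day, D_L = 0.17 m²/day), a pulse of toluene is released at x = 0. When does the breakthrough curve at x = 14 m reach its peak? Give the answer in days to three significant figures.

51.4 days

For the 1D instantaneous-source solution, setting ∂C/∂t = 0 at fixed x gives v²t² + 2Dt − x² = 0, so t = (√(D² + v²x²) − D)/v².
√(D² + v²x²) = √(0.17² + 0.26² × 14²) = 3.644; v² = 0.0676.
t = (3.644 − 0.17)/0.0676 = 51.4 days (vs. the pure-advection estimate x/v = 53.8 d).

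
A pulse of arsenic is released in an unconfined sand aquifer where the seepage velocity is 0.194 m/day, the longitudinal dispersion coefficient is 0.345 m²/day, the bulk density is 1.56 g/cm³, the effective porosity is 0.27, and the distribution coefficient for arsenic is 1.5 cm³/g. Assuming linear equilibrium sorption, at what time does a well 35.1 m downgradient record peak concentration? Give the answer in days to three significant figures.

Retardation factor R = 1 + ρ_b·K_d/n = 1 + 1.56 × 1.5/0.27 = 9.667.
Sorption retards both mechanisms: v_R = v/R = 0.02007 m/day, D_R = D/R = 0.03569 m²/day.
Peak time from v_R²t² + 2D_R t − x² = 0: t = (√(D_R² + v_R²x²) − D_R)/v_R².
√(D_R² + v_R²x²) = √(0.03569² + 0.02007² × 35.1²) = 0.7054; v_R² = 0.0004028.
t = (0.7054 − 0.03569)/0.0004028 = 1660 days.

1660 days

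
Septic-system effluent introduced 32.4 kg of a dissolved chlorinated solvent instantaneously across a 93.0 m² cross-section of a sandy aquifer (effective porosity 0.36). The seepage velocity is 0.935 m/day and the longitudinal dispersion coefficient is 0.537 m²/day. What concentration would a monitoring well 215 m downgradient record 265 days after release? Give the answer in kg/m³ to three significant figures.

For an instantaneous plane source, C(x,t) = M/(n_e·A·√(4πDt)) · exp(−(x−vt)²/(4Dt)), with n_e·A the pore (flow) area.
Plume center vt = 0.935 × 265 = 247.775 m, so the well at 215 m is 32.775 m upgradient of the peak.
√(4πDt) = 42.29 m, giving peak height M/(n_e·A·√(4πDt)) = 32.4/(0.36 × 93.0 × 42.29) = 0.02288 kg/m³.
(x−vt)²/(4Dt) = (-32.775)²/(4 × 0.537 × 265) = 1.887; exp(−1.887) = 0.1515.
C = 0.02288 × 0.1515 = 0.00347 kg/m³.

0.00347 kg/m³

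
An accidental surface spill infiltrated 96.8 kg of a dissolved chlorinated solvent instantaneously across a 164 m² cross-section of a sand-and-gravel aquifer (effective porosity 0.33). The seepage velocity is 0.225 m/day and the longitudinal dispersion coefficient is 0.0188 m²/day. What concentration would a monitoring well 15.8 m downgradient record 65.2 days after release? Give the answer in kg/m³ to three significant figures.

For an instantaneous plane source, C(x,t) = M/(n_e·A·√(4πDt)) · exp(−(x−vt)²/(4Dt)), with n_e·A the pore (flow) area.
Plume center vt = 0.225 × 65.2 = 14.67 m, so the well at 15.8 m is 1.13 m downgradient of the peak.
√(4πDt) = 3.925 m, giving peak height M/(n_e·A·√(4πDt)) = 96.8/(0.33 × 164 × 3.925) = 0.4557 kg/m³.
(x−vt)²/(4Dt) = (1.13)²/(4 × 0.0188 × 65.2) = 0.2604; exp(−0.2604) = 0.7707.
C = 0.4557 × 0.7707 = 0.351 kg/m³.

0.351 kg/m³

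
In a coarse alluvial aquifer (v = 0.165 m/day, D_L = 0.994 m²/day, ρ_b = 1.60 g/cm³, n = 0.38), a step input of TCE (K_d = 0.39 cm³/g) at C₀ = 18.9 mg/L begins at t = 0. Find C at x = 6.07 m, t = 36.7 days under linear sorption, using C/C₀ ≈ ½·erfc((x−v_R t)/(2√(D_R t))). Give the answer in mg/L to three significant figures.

4.46 mg/L

Retardation factor R = 1 + ρ_b·K_d/n = 1 + 1.60 × 0.39/0.38 = 2.642.
Sorption retards both mechanisms: v_R = v/R = 0.06245 m/day, D_R = D/R = 0.3762 m²/day.
v_R·t = 0.06245 × 36.7 = 2.291915 m; 2√(D_R t) = 7.431 m; argument = (6.07 − 2.291915)/7.431 = 0.5084.
C = C₀ × ½·erfc(0.5084) = 18.9 × 0.2361 = 4.46 mg/L.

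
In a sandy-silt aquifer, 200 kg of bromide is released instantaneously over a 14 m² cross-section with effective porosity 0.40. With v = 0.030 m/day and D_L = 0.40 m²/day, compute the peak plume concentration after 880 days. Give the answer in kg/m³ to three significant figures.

0.537 kg/m³

The peak of an instantaneous 1D plume sits at x = vt; there the Gaussian factor is 1 and C_max = M/(n_e·A·√(4πDt)), where n_e·A is the pore area the mass is dissolved in.
√(4πDt) = √(4π × 0.40 × 880) = 66.51 m, so C_max = 200/(0.40 × 14 × 66.51) = 0.537 kg/m³.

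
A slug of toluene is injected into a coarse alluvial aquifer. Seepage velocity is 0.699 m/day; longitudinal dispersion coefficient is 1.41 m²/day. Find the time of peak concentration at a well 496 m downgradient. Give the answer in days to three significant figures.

For the 1D instantaneous-source solution, setting ∂C/∂t = 0 at fixed x gives v²t² + 2Dt − x² = 0, so t = (√(D² + v²x²) − D)/v².
√(D² + v²x²) = √(1.41² + 0.699² × 496²) = 346.7; v² = 0.488601.
t = (346.7 − 1.41)/0.488601 = 707 days (vs. the pure-advection estimate x/v = 710 d).

707 days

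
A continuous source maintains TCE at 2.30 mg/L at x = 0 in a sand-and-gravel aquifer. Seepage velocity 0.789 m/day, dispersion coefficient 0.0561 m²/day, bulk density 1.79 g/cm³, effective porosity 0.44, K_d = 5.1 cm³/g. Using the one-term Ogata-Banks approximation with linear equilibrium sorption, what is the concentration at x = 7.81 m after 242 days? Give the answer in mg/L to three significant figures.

1.86 mg/L

Retardation factor R = 1 + ρ_b·K_d/n = 1 + 1.79 × 5.1/0.44 = 21.75.
Sorption retards both mechanisms: v_R = v/R = 0.03628 m/day, D_R = D/R = 0.002579 m²/day.
v_R·t = 0.03628 × 242 = 8.77976 m; 2√(D_R t) = 1.580 m; argument = (7.81 − 8.77976)/1.580 = -0.6138.
C = C₀ × ½·erfc(-0.6138) = 2.30 × 0.8073 = 1.86 mg/L.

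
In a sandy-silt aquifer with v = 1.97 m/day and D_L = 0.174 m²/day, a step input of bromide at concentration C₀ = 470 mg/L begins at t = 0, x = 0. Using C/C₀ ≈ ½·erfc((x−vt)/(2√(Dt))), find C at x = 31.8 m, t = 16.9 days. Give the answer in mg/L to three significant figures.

344 mg/L

For a continuous step input, C/C₀ ≈ ½·erfc((x−vt)/(2√(Dt))).
vt = 1.97 × 16.9 = 33.293 m and 2√(Dt) = 2√(0.174 × 16.9) = 3.430 m.
Argument (x−vt)/(2√(Dt)) = (31.8 − 33.293)/3.430 = -0.4353; ½·erfc(-0.4353) = 0.7309.
C = 470 × 0.7309 = 344 mg/L.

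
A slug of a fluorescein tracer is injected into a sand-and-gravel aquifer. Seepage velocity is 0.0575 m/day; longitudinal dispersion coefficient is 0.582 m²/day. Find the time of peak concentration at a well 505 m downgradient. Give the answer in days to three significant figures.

For the 1D instantaneous-source solution, setting ∂C/∂t = 0 at fixed x gives v²t² + 2Dt − x² = 0, so t = (√(D² + v²x²) − D)/v².
√(D² + v²x²) = √(0.582² + 0.0575² × 505²) = 29.04; v² = 0.00330625.
t = (29.04 − 0.582)/0.00330625 = 8610 days (vs. the pure-advection estimate x/v = 8780 d).

8610 days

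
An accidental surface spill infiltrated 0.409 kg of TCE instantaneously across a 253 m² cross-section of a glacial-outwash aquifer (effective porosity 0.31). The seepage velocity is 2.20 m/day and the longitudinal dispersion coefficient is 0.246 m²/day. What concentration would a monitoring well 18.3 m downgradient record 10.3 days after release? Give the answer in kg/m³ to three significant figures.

For an instantaneous plane source, C(x,t) = M/(n_e·A·√(4πDt)) · exp(−(x−vt)²/(4Dt)), with n_e·A the pore (flow) area.
Plume center vt = 2.20 × 10.3 = 22.66 m, so the well at 18.3 m is 4.36 m upgradient of the peak.
√(4πDt) = 5.643 m, giving peak height M/(n_e·A·√(4πDt)) = 0.409/(0.31 × 253 × 5.643) = 0.0009241 kg/m³.
(x−vt)²/(4Dt) = (-4.36)²/(4 × 0.246 × 10.3) = 1.876; exp(−1.876) = 0.1532.
C = 0.0009241 × 0.1532 = 0.000142 kg/m³.

0.000142 kg/m³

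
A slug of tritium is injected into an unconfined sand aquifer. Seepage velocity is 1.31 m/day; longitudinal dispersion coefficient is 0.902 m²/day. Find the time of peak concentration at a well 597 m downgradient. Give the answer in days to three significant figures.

455 days

For the 1D instantaneous-source solution, setting ∂C/∂t = 0 at fixed x gives v²t² + 2Dt − x² = 0, so t = (√(D² + v²x²) − D)/v².
√(D² + v²x²) = √(0.902² + 1.31² × 597²) = 782.1; v² = 1.7161.
t = (782.1 − 0.902)/1.7161 = 455 days (vs. the pure-advection estimate x/v = 456 d).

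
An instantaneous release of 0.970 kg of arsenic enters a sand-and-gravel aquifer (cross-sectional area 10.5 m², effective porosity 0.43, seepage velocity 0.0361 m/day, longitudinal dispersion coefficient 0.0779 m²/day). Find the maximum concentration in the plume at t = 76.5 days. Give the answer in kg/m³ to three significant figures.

0.0248 kg/m³

The peak of an instantaneous 1D plume sits at x = vt; there the Gaussian factor is 1 and C_max = M/(n_e·A·√(4πDt)), where n_e·A is the pore area the mass is dissolved in.
√(4πDt) = √(4π × 0.0779 × 76.5) = 8.654 m, so C_max = 0.970/(0.43 × 10.5 × 8.654) = 0.0248 kg/m³.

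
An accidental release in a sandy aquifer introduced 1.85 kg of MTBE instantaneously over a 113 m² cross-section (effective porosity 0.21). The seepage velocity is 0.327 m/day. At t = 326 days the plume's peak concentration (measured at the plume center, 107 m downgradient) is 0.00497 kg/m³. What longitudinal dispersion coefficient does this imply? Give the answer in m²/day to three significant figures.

0.0601 m²/day

At the plume center C_max = M/(n_e·A·√(4πDt)), so D = M²/(4πt·(n_e·A·C_max)²).
n_e·A·C_max = 0.21 × 113 × 0.00497 = 0.1179 kg/m.
D = 1.85²/(4π × 326 × 0.1179²) = 0.0601 m²/day.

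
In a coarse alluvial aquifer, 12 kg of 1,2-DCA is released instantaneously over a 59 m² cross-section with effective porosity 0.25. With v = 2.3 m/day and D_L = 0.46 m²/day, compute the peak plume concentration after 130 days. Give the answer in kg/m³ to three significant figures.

The peak of an instantaneous 1D plume sits at x = vt; there the Gaussian factor is 1 and C_max = M/(n_e·A·√(4πDt)), where n_e·A is the pore area the mass is dissolved in.
√(4πDt) = √(4π × 0.46 × 130) = 27.41 m, so C_max = 12/(0.25 × 59 × 27.41) = 0.0297 kg/m³.

0.0297 kg/m³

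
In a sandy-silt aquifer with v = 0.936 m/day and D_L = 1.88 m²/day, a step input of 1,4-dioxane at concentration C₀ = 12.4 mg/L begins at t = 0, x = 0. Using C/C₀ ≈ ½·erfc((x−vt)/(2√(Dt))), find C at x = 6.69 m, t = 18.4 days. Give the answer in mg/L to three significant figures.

11.1 mg/L

For a continuous step input, C/C₀ ≈ ½·erfc((x−vt)/(2√(Dt))).
vt = 0.936 × 18.4 = 17.2224 m and 2√(Dt) = 2√(1.88 × 18.4) = 11.76 m.
Argument (x−vt)/(2√(Dt)) = (6.69 − 17.2224)/11.76 = -0.8956; ½·erfc(-0.8956) = 0.8973.
C = 12.4 × 0.8973 = 11.1 mg/L.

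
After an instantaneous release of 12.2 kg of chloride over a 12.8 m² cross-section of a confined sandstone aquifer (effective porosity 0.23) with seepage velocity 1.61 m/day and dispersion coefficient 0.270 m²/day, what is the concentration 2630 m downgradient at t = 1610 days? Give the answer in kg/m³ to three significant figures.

0.0245 kg/m³

For an instantaneous plane source, C(x,t) = M/(n_e·A·√(4πDt)) · exp(−(x−vt)²/(4Dt)), with n_e·A the pore (flow) area.
Plume center vt = 1.61 × 1610 = 2592.1 m, so the well at 2630 m is 37.9 m downgradient of the peak.
√(4πDt) = 73.91 m, giving peak height M/(n_e·A·√(4πDt)) = 12.2/(0.23 × 12.8 × 73.91) = 0.05607 kg/m³.
(x−vt)²/(4Dt) = (37.9)²/(4 × 0.270 × 1610) = 0.8261; exp(−0.8261) = 0.4378.
C = 0.05607 × 0.4378 = 0.0245 kg/m³.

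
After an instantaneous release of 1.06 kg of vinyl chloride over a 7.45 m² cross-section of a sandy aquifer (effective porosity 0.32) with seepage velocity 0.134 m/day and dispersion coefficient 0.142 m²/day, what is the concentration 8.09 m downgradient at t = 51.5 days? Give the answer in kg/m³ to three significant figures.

For an instantaneous plane source, C(x,t) = M/(n_e·A·√(4πDt)) · exp(−(x−vt)²/(4Dt)), with n_e·A the pore (flow) area.
Plume center vt = 0.134 × 51.5 = 6.901 m, so the well at 8.09 m is 1.189 m downgradient of the peak.
√(4πDt) = 9.586 m, giving peak height M/(n_e·A·√(4πDt)) = 1.06/(0.32 × 7.45 × 9.586) = 0.04638 kg/m³.
(x−vt)²/(4Dt) = (1.189)²/(4 × 0.142 × 51.5) = 0.04833; exp(−0.04833) = 0.9528.
C = 0.04638 × 0.9528 = 0.0442 kg/m³.

0.0442 kg/m³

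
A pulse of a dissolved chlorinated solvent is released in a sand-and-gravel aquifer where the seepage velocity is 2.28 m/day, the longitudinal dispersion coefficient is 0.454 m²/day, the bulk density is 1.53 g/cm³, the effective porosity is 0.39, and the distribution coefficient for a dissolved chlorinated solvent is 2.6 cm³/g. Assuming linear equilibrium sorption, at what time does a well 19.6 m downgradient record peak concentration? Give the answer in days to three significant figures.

Retardation factor R = 1 + ρ_b·K_d/n = 1 + 1.53 × 2.6/0.39 = 11.20.
Sorption retards both mechanisms: v_R = v/R = 0.2036 m/day, D_R = D/R = 0.04054 m²/day.
Peak time from v_R²t² + 2D_R t − x² = 0: t = (√(D_R² + v_R²x²) − D_R)/v_R².
√(D_R² + v_R²x²) = √(0.04054² + 0.2036² × 19.6²) = 3.991; v_R² = 0.04145.
t = (3.991 − 0.04054)/0.04145 = 95.3 days.

95.3 days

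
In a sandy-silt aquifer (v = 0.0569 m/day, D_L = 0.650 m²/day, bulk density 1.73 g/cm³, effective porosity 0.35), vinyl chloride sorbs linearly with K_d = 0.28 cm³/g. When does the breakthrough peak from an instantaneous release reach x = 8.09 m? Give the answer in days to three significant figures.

Retardation factor R = 1 + ρ_b·K_d/n = 1 + 1.73 × 0.28/0.35 = 2.384.
Sorption retards both mechanisms: v_R = v/R = 0.02387 m/day, D_R = D/R = 0.2727 m²/day.
Peak time from v_R²t² + 2D_R t − x² = 0: t = (√(D_R² + v_R²x²) − D_R)/v_R².
√(D_R² + v_R²x²) = √(0.2727² + 0.02387² × 8.09²) = 0.3341; v_R² = 0.0005698.
t = (0.3341 − 0.2727)/0.0005698 = 108 days.

108 days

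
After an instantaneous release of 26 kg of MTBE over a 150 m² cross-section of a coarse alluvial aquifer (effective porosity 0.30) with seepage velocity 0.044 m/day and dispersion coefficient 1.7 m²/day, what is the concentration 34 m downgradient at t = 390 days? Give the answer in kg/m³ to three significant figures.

0.00569 kg/m³

For an instantaneous plane source, C(x,t) = M/(n_e·A·√(4πDt)) · exp(−(x−vt)²/(4Dt)), with n_e·A the pore (flow) area.
Plume center vt = 0.044 × 390 = 17.16 m, so the well at 34 m is 16.84 m downgradient of the peak.
√(4πDt) = 91.28 m, giving peak height M/(n_e·A·√(4πDt)) = 26/(0.30 × 150 × 91.28) = 0.006330 kg/m³.
(x−vt)²/(4Dt) = (16.84)²/(4 × 1.7 × 390) = 0.1069; exp(−0.1069) = 0.8986.
C = 0.006330 × 0.8986 = 0.00569 kg/m³.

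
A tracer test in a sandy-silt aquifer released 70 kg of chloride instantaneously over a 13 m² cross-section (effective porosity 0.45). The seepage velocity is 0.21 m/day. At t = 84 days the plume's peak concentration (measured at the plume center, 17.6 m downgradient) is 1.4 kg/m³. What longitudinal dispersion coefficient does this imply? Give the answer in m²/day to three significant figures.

0.0692 m²/day

At the plume center C_max = M/(n_e·A·√(4πDt)), so D = M²/(4πt·(n_e·A·C_max)²).
n_e·A·C_max = 0.45 × 13 × 1.4 = 8.190 kg/m.
D = 70²/(4π × 84 × 8.190²) = 0.0692 m²/day.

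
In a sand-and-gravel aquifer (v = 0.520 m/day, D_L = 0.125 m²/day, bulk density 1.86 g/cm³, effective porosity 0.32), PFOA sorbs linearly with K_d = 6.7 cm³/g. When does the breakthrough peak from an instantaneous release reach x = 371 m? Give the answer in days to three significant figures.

Retardation factor R = 1 + ρ_b·K_d/n = 1 + 1.86 × 6.7/0.32 = 39.94.
Sorption retards both mechanisms: v_R = v/R = 0.01302 m/day, D_R = D/R = 0.003130 m²/day.
Peak time from v_R²t² + 2D_R t − x² = 0: t = (√(D_R² + v_R²x²) − D_R)/v_R².
√(D_R² + v_R²x²) = √(0.003130² + 0.01302² × 371²) = 4.830; v_R² = 0.0001695.
t = (4.830 − 0.003130)/0.0001695 = 28500 days.

28500 days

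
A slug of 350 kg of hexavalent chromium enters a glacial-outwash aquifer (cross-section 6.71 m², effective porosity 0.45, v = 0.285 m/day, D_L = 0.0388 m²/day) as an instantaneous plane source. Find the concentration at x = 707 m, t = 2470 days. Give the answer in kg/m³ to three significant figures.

3.26 kg/m³

For an instantaneous plane source, C(x,t) = M/(n_e·A·√(4πDt)) · exp(−(x−vt)²/(4Dt)), with n_e·A the pore (flow) area.
Plume center vt = 0.285 × 2470 = 703.95 m, so the well at 707 m is 3.05 m downgradient of the peak.
√(4πDt) = 34.70 m, giving peak height M/(n_e·A·√(4πDt)) = 350/(0.45 × 6.71 × 34.70) = 3.340 kg/m³.
(x−vt)²/(4Dt) = (3.05)²/(4 × 0.0388 × 2470) = 0.02427; exp(−0.02427) = 0.9760.
C = 3.340 × 0.9760 = 3.26 kg/m³.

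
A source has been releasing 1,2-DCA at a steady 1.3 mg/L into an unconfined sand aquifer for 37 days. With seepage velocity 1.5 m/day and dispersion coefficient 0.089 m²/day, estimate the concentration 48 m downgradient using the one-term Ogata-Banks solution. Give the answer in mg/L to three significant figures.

1.30 mg/L

For a continuous step input, C/C₀ ≈ ½·erfc((x−vt)/(2√(Dt))).
vt = 1.5 × 37 = 55.5 m and 2√(Dt) = 2√(0.089 × 37) = 3.629 m.
Argument (x−vt)/(2√(Dt)) = (48 − 55.5)/3.629 = -2.067; ½·erfc(-2.067) = 0.9983.
C = 1.3 × 0.9983 = 1.30 mg/L.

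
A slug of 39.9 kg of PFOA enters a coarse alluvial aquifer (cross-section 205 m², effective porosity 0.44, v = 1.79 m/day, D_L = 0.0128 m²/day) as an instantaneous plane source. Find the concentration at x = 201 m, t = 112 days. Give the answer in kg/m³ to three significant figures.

0.0994 kg/m³

For an instantaneous plane source, C(x,t) = M/(n_e·A·√(4πDt)) · exp(−(x−vt)²/(4Dt)), with n_e·A the pore (flow) area.
Plume center vt = 1.79 × 112 = 200.48 m, so the well at 201 m is 0.52 m downgradient of the peak.
√(4πDt) = 4.244 m, giving peak height M/(n_e·A·√(4πDt)) = 39.9/(0.44 × 205 × 4.244) = 0.1042 kg/m³.
(x−vt)²/(4Dt) = (0.52)²/(4 × 0.0128 × 112) = 0.04715; exp(−0.04715) = 0.9539.
C = 0.1042 × 0.9539 = 0.0994 kg/m³.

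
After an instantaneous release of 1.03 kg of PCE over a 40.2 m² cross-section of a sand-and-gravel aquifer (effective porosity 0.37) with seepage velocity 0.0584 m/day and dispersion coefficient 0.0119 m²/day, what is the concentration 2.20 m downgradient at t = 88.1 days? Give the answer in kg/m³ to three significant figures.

0.00241 kg/m³

For an instantaneous plane source, C(x,t) = M/(n_e·A·√(4πDt)) · exp(−(x−vt)²/(4Dt)), with n_e·A the pore (flow) area.
Plume center vt = 0.0584 × 88.1 = 5.14504 m, so the well at 2.20 m is 2.94504 m upgradient of the peak.
√(4πDt) = 3.630 m, giving peak height M/(n_e·A·√(4πDt)) = 1.03/(0.37 × 40.2 × 3.630) = 0.01908 kg/m³.
(x−vt)²/(4Dt) = (-2.94504)²/(4 × 0.0119 × 88.1) = 2.068; exp(−2.068) = 0.1264.
C = 0.01908 × 0.1264 = 0.00241 kg/m³.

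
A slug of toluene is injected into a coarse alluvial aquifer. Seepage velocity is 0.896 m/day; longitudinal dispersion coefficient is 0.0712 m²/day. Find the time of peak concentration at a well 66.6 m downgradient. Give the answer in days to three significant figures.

74.2 days

For the 1D instantaneous-source solution, setting ∂C/∂t = 0 at fixed x gives v²t² + 2Dt − x² = 0, so t = (√(D² + v²x²) − D)/v².
√(D² + v²x²) = √(0.0712² + 0.896² × 66.6²) = 59.67; v² = 0.802816.
t = (59.67 − 0.0712)/0.802816 = 74.2 days (vs. the pure-advection estimate x/v = 74.3 d).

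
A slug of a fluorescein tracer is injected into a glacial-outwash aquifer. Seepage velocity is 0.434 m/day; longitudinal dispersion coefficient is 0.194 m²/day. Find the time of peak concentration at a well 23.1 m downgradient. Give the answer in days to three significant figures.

For the 1D instantaneous-source solution, setting ∂C/∂t = 0 at fixed x gives v²t² + 2Dt − x² = 0, so t = (√(D² + v²x²) − D)/v².
√(D² + v²x²) = √(0.194² + 0.434² × 23.1²) = 10.03; v² = 0.188356.
t = (10.03 − 0.194)/0.188356 = 52.2 days (vs. the pure-advection estimate x/v = 53.2 d).

52.2 days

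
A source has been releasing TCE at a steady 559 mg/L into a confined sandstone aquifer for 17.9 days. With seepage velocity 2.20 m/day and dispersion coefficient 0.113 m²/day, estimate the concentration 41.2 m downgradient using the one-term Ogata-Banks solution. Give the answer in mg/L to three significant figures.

For a continuous step input, C/C₀ ≈ ½·erfc((x−vt)/(2√(Dt))).
vt = 2.20 × 17.9 = 39.38 m and 2√(Dt) = 2√(0.113 × 17.9) = 2.844 m.
Argument (x−vt)/(2√(Dt)) = (41.2 − 39.38)/2.844 = 0.6399; ½·erfc(0.6399) = 0.1827.
C = 559 × 0.1827 = 102 mg/L.

102 mg/L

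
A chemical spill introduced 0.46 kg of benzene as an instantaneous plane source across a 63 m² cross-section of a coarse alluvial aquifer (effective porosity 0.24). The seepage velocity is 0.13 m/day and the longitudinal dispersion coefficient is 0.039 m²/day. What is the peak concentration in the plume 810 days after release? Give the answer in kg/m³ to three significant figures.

0.00153 kg/m³

The peak of an instantaneous 1D plume sits at x = vt; there the Gaussian factor is 1 and C_max = M/(n_e·A·√(4πDt)), where n_e·A is the pore area the mass is dissolved in.
√(4πDt) = √(4π × 0.039 × 810) = 19.92 m, so C_max = 0.46/(0.24 × 63 × 19.92) = 0.00153 kg/m³.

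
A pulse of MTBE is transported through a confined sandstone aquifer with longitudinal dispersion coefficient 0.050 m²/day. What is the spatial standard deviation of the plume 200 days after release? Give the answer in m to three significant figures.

4.47 m

Dispersive spreading gives a Gaussian with σ² = 2Dt; advection only shifts the center.
σ = √(2 × 0.050 × 200) = 4.47 m.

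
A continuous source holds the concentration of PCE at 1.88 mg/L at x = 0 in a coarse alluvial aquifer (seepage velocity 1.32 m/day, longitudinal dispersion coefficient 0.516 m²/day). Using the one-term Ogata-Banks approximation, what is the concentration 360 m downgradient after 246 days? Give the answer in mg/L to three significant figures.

0.0252 mg/L

For a continuous step input, C/C₀ ≈ ½·erfc((x−vt)/(2√(Dt))).
vt = 1.32 × 246 = 324.72 m and 2√(Dt) = 2√(0.516 × 246) = 22.53 m.
Argument (x−vt)/(2√(Dt)) = (360 − 324.72)/22.53 = 1.566; ½·erfc(1.566) = 0.01339.
C = 1.88 × 0.01339 = 0.0252 mg/L.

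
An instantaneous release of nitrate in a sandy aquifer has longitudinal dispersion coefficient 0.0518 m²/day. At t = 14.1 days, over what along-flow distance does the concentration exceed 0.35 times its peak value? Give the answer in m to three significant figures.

3.50 m

The plume is Gaussian with σ = √(2Dt) = √(2 × 0.0518 × 14.1) = 1.209 m.
C/C_peak = exp(−Δx²/(2σ²)) = 0.35 ⇒ Δx = σ·√(−2 ln 0.35) = 1.209 × 1.449 = 1.752 m.
Width = 2Δx = 3.50 m.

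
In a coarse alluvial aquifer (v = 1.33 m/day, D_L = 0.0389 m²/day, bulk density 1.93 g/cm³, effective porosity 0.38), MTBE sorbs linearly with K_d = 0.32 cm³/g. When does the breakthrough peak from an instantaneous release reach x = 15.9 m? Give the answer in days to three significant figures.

Retardation factor R = 1 + ρ_b·K_d/n = 1 + 1.93 × 0.32/0.38 = 2.625.
Sorption retards both mechanisms: v_R = v/R = 0.5067 m/day, D_R = D/R = 0.01482 m²/day.
Peak time from v_R²t² + 2D_R t − x² = 0: t = (√(D_R² + v_R²x²) − D_R)/v_R².
√(D_R² + v_R²x²) = √(0.01482² + 0.5067² × 15.9²) = 8.057; v_R² = 0.2567.
t = (8.057 − 0.01482)/0.2567 = 31.3 days.

31.3 days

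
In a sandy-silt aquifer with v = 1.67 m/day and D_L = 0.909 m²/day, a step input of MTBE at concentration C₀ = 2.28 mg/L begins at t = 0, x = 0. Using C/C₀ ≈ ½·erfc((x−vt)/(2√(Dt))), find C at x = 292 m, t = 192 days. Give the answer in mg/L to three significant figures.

For a continuous step input, C/C₀ ≈ ½·erfc((x−vt)/(2√(Dt))).
vt = 1.67 × 192 = 320.64 m and 2√(Dt) = 2√(0.909 × 192) = 26.42 m.
Argument (x−vt)/(2√(Dt)) = (292 − 320.64)/26.42 = -1.084; ½·erfc(-1.084) = 0.9374.
C = 2.28 × 0.9374 = 2.14 mg/L.

2.14 mg/L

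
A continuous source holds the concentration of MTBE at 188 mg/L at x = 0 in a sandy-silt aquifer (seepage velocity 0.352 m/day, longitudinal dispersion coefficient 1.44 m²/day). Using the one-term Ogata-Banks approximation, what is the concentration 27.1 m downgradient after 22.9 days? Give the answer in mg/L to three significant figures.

For a continuous step input, C/C₀ ≈ ½·erfc((x−vt)/(2√(Dt))).
vt = 0.352 × 22.9 = 8.0608 m and 2√(Dt) = 2√(1.44 × 22.9) = 11.48 m.
Argument (x−vt)/(2√(Dt)) = (27.1 − 8.0608)/11.48 = 1.658; ½·erfc(1.658) = 0.009520.
C = 188 × 0.009520 = 1.79 mg/L.

1.79 mg/L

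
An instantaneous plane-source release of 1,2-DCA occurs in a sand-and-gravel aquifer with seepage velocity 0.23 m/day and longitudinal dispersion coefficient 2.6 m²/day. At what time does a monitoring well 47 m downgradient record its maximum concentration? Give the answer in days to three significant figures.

161 days

For the 1D instantaneous-source solution, setting ∂C/∂t = 0 at fixed x gives v²t² + 2Dt − x² = 0, so t = (√(D² + v²x²) − D)/v².
√(D² + v²x²) = √(2.6² + 0.23² × 47²) = 11.12; v² = 0.0529.
t = (11.12 − 2.6)/0.0529 = 161 days (vs. the pure-advection estimate x/v = 204 d).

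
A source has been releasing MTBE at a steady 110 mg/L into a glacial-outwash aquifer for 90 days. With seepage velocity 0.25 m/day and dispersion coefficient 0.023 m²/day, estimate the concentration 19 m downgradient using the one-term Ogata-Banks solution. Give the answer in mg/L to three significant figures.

105 mg/L

For a continuous step input, C/C₀ ≈ ½·erfc((x−vt)/(2√(Dt))).
vt = 0.25 × 90 = 22.5 m and 2√(Dt) = 2√(0.023 × 90) = 2.877 m.
Argument (x−vt)/(2√(Dt)) = (19 − 22.5)/2.877 = -1.217; ½·erfc(-1.217) = 0.9574.
C = 110 × 0.9574 = 105 mg/L.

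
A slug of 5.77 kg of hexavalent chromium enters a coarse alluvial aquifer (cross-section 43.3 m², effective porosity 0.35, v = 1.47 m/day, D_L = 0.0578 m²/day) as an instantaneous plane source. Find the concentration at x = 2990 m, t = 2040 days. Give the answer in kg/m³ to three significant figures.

0.00839 kg/m³

For an instantaneous plane source, C(x,t) = M/(n_e·A·√(4πDt)) · exp(−(x−vt)²/(4Dt)), with n_e·A the pore (flow) area.
Plume center vt = 1.47 × 2040 = 2998.8 m, so the well at 2990 m is 8.8 m upgradient of the peak.
√(4πDt) = 38.49 m, giving peak height M/(n_e·A·√(4πDt)) = 5.77/(0.35 × 43.3 × 38.49) = 0.009892 kg/m³.
(x−vt)²/(4Dt) = (-8.8)²/(4 × 0.0578 × 2040) = 0.1642; exp(−0.1642) = 0.8486.
C = 0.009892 × 0.8486 = 0.00839 kg/m³.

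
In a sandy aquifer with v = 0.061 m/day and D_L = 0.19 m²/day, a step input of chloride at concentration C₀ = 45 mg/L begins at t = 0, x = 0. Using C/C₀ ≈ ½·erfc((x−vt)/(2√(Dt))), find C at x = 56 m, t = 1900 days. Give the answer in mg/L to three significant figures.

44.4 mg/L

For a continuous step input, C/C₀ ≈ ½·erfc((x−vt)/(2√(Dt))).
vt = 0.061 × 1900 = 115.9 m and 2√(Dt) = 2√(0.19 × 1900) = 38.00 m.
Argument (x−vt)/(2√(Dt)) = (56 − 115.9)/38.00 = -1.576; ½·erfc(-1.576) = 0.9871.
C = 45 × 0.9871 = 44.4 mg/L.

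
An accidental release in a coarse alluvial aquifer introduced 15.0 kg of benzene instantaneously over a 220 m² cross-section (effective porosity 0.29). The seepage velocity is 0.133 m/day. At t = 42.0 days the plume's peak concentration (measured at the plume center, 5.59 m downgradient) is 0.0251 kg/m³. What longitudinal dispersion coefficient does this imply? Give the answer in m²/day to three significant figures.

0.166 m²/day

At the plume center C_max = M/(n_e·A·√(4πDt)), so D = M²/(4πt·(n_e·A·C_max)²).
n_e·A·C_max = 0.29 × 220 × 0.0251 = 1.601 kg/m.
D = 15.0²/(4π × 42.0 × 1.601²) = 0.166 m²/day.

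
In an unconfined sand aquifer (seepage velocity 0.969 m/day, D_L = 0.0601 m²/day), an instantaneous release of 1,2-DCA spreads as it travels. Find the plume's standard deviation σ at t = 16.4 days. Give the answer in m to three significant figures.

Dispersive spreading gives a Gaussian with σ² = 2Dt; advection only shifts the center.
σ = √(2 × 0.0601 × 16.4) = 1.40 m.

1.40 m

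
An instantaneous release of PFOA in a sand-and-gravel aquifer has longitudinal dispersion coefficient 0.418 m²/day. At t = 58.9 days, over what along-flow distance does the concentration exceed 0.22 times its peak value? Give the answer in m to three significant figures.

24.4 m

The plume is Gaussian with σ = √(2Dt) = √(2 × 0.418 × 58.9) = 7.017 m.
C/C_peak = exp(−Δx²/(2σ²)) = 0.22 ⇒ Δx = σ·√(−2 ln 0.22) = 7.017 × 1.740 = 12.21 m.
Width = 2Δx = 24.4 m.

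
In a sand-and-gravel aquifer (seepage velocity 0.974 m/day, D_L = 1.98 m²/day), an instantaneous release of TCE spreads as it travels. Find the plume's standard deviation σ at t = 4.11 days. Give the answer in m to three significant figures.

4.03 m

Dispersive spreading gives a Gaussian with σ² = 2Dt; advection only shifts the center.
σ = √(2 × 1.98 × 4.11) = 4.03 m.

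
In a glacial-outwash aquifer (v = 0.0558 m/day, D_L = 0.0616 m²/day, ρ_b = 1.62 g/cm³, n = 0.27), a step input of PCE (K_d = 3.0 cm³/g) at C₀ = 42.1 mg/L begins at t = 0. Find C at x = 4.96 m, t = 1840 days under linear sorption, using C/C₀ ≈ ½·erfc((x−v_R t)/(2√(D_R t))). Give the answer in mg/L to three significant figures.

Retardation factor R = 1 + ρ_b·K_d/n = 1 + 1.62 × 3.0/0.27 = 19.00.
Sorption retards both mechanisms: v_R = v/R = 0.002937 m/day, D_R = D/R = 0.003242 m²/day.
v_R·t = 0.002937 × 1840 = 5.40408 m; 2√(D_R t) = 4.885 m; argument = (4.96 − 5.40408)/4.885 = -0.09091.
C = C₀ × ½·erfc(-0.09091) = 42.1 × 0.5511 = 23.2 mg/L.

23.2 mg/L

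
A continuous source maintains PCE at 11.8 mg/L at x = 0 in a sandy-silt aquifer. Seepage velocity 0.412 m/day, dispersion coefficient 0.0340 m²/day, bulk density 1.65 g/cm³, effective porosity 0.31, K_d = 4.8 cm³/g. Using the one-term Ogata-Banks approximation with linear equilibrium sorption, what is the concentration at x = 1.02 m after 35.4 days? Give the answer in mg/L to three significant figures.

Retardation factor R = 1 + ρ_b·K_d/n = 1 + 1.65 × 4.8/0.31 = 26.55.
Sorption retards both mechanisms: v_R = v/R = 0.01552 m/day, D_R = D/R = 0.001281 m²/day.
v_R·t = 0.01552 × 35.4 = 0.549408 m; 2√(D_R t) = 0.4259 m; argument = (1.02 − 0.549408)/0.4259 = 1.105.
C = C₀ × ½·erfc(1.105) = 11.8 × 0.05906 = 0.697 mg/L.

0.697 mg/L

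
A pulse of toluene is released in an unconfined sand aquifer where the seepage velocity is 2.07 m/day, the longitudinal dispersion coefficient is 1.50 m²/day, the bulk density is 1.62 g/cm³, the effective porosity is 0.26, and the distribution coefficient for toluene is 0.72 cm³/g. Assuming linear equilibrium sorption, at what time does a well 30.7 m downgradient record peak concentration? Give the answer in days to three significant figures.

79.5 days

Retardation factor R = 1 + ρ_b·K_d/n = 1 + 1.62 × 0.72/0.26 = 5.486.
Sorption retards both mechanisms: v_R = v/R = 0.3773 m/day, D_R = D/R = 0.2734 m²/day.
Peak time from v_R²t² + 2D_R t − x² = 0: t = (√(D_R² + v_R²x²) − D_R)/v_R².
√(D_R² + v_R²x²) = √(0.2734² + 0.3773² × 30.7²) = 11.59; v_R² = 0.1424.
t = (11.59 − 0.2734)/0.1424 = 79.5 days.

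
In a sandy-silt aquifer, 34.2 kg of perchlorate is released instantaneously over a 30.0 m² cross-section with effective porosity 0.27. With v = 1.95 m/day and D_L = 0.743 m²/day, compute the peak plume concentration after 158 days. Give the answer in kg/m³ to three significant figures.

0.110 kg/m³

The peak of an instantaneous 1D plume sits at x = vt; there the Gaussian factor is 1 and C_max = M/(n_e·A·√(4πDt)), where n_e·A is the pore area the mass is dissolved in.
√(4πDt) = √(4π × 0.743 × 158) = 38.41 m, so C_max = 34.2/(0.27 × 30.0 × 38.41) = 0.110 kg/m³.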